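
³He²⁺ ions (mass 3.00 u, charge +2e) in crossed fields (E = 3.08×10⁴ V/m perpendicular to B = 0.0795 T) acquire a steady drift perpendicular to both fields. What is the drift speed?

In crossed fields the guiding centre drifts at v_d = |E×B|/B² = E/B, independent of charge and mass.
v_d = 3.08×10⁴/0.0795 = 3.87×10⁵ m/s.

v_d ≈ 3.87×10⁵ m/s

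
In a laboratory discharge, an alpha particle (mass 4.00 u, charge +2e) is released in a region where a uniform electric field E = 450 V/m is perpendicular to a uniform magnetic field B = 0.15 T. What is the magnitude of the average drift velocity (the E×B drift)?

v_d ≈ 3000 m/s

In crossed fields the guiding centre drifts at v_d = |E×B|/B² = E/B, independent of charge and mass.
v_d = 450/0.15 = 3000 m/s.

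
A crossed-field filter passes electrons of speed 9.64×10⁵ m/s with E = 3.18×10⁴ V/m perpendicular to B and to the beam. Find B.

Balance of forces in the selector: qE = qvB ⇒ B = E/v.
B = 3.18×10⁴/9.64×10⁵ = 0.0330 T.

B = 0.0330 T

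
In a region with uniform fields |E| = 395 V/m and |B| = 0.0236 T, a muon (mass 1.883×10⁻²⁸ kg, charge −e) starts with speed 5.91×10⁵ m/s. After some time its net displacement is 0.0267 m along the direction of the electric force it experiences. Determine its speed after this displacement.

B does no work; ΔKE = |q|E d.
½mv_f² = ½mv₀² + |q|Ed = ½(1.883×10⁻²⁸)(5.91×10⁵)² + (1.602×10⁻¹⁹)(395)(0.0267) ≈ 3.288×10⁻¹⁷ J + 1.690×10⁻¹⁸ J ≈ 3.457×10⁻¹⁷ J.
v_f = √(2·3.457×10⁻¹⁷/1.883×10⁻²⁸) ≈ 6.06×10⁵ m/s.

v_f ≈ 6.06×10⁵ m/s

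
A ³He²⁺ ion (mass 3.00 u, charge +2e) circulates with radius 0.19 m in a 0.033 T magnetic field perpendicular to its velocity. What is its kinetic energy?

v = |q|Br/m, then KE = ½mv² = (qBr)²/(2m).
v = (3.204×10⁻¹⁹)(0.033)(0.19)/4.983×10⁻²⁷ ≈ 4.032×10⁵ m/s.
KE = ½(4.983×10⁻²⁷)(4.032×10⁵)² ≈ 4.0×10⁻¹⁶ J = 2500 eV.

KE ≈ 2500 eV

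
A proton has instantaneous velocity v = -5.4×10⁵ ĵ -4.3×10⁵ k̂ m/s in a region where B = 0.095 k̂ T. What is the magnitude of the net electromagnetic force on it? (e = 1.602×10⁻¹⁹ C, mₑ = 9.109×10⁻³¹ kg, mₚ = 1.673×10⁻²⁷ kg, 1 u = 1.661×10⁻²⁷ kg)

|F| ≈ 8.22×10⁻¹⁵ N

v×B = (-5.13×10⁴, 0, 0) N/C.
F = q v×B = (1.602×10⁻¹⁹ C)·(-5.13×10⁴, 0, 0) = (-8.22×10⁻¹⁵, 0, 0) N.
|F| = 8.22×10⁻¹⁵ N.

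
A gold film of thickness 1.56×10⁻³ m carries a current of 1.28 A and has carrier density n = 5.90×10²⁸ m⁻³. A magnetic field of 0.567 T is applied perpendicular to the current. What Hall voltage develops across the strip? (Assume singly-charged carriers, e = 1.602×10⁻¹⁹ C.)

V_H ≈ 4.92×10⁻⁸ V

V_H = IB/(n e t).
V_H = (1.28)(0.567)/((5.90×10²⁸)(1.602×10⁻¹⁹)(1.56×10⁻³)) ≈ 4.92×10⁻⁸ V.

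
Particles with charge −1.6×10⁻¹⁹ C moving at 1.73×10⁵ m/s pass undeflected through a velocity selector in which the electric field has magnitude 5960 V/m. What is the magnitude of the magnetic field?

B = 0.0345 T

Balance of forces in the selector: qE = qvB ⇒ B = E/v.
B = 5960/1.73×10⁵ = 0.0345 T.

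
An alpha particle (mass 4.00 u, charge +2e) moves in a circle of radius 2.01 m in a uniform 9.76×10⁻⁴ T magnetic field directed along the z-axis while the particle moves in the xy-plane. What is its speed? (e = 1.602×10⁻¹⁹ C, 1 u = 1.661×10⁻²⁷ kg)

v ≈ 9.46×10⁴ m/s

From |q|vB = mv²/r, v = |q|Br/m.
v = (3.204×10⁻¹⁹)(9.76×10⁻⁴)(2.01)/6.644×10⁻²⁷ ≈ 9.46×10⁴ m/s.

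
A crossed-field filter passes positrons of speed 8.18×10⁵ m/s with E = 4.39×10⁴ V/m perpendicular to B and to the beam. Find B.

Balance of forces in the selector: qE = qvB ⇒ B = E/v.
B = 4.39×10⁴/8.18×10⁵ = 0.0537 T.

B = 0.0537 T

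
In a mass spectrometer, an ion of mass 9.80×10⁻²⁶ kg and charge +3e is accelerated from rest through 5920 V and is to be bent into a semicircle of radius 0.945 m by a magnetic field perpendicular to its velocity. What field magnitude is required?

v = √(2|q|V/m) = √(2·4.806×10⁻¹⁹·5920/9.80×10⁻²⁶) ≈ 2.410×10⁵ m/s.
B = mv/(|q|r) = (9.80×10⁻²⁶)(2.410×10⁵)/((4.806×10⁻¹⁹)(0.945)) ≈ 0.0520 T.

B ≈ 0.0520 T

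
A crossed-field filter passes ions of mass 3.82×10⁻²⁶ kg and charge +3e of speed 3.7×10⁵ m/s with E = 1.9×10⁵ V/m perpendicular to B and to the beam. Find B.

B = 0.51 T

Balance of forces in the selector: qE = qvB ⇒ B = E/v.
B = 1.9×10⁵/3.7×10⁵ = 0.51 T.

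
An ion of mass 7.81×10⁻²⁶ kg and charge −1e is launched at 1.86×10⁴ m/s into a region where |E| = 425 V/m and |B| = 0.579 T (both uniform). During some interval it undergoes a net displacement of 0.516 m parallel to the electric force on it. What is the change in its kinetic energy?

The magnetic force is always ⟂ v and does no work; only the electric force changes KE.
ΔKE = F_E · d = |q|E d = (1.602×10⁻¹⁹)(425)(0.516) ≈ 3.51×10⁻¹⁷ J.

ΔKE ≈ 3.51×10⁻¹⁷ J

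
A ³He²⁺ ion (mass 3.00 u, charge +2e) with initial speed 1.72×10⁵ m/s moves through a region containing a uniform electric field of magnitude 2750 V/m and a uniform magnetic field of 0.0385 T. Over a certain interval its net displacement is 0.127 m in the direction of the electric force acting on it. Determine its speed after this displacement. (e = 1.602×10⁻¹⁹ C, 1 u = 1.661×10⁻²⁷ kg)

B does no work; ΔKE = |q|E d.
½mv_f² = ½mv₀² + |q|Ed = ½(4.983×10⁻²⁷)(1.72×10⁵)² + (3.204×10⁻¹⁹)(2750)(0.127) ≈ 7.371×10⁻¹⁷ J + 1.119×10⁻¹⁶ J ≈ 1.856×10⁻¹⁶ J.
v_f = √(2·1.856×10⁻¹⁶/4.983×10⁻²⁷) ≈ 2.73×10⁵ m/s.

v_f ≈ 2.73×10⁵ m/s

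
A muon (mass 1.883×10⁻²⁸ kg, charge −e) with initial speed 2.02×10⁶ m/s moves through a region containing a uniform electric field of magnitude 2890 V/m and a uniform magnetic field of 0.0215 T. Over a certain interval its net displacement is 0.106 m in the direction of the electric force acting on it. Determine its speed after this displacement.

v_f ≈ 2.15×10⁶ m/s

B does no work; ΔKE = |q|E d.
½mv_f² = ½mv₀² + |q|Ed = ½(1.883×10⁻²⁸)(2.02×10⁶)² + (1.602×10⁻¹⁹)(2890)(0.106) ≈ 3.842×10⁻¹⁶ J + 4.908×10⁻¹⁷ J ≈ 4.332×10⁻¹⁶ J.
v_f = √(2·4.332×10⁻¹⁶/1.883×10⁻²⁸) ≈ 2.15×10⁶ m/s.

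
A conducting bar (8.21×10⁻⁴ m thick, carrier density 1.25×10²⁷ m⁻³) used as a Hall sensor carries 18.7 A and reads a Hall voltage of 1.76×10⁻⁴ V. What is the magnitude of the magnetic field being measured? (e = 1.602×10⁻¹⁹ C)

B ≈ 1.55 T

From V_H = IB/(n e t), B = V_H n e t / I.
B = (1.76×10⁻⁴)(1.25×10²⁷)(1.602×10⁻¹⁹)(8.21×10⁻⁴)/18.7 ≈ 1.55 T.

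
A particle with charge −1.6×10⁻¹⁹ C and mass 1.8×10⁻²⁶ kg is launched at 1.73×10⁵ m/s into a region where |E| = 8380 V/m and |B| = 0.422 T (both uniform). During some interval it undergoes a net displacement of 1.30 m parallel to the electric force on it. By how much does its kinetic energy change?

ΔKE ≈ 1.74×10⁻¹⁵ J

The magnetic force is always ⟂ v and does no work; only the electric force changes KE.
ΔKE = F_E · d = |q|E d = (1.6×10⁻¹⁹)(8380)(1.30) ≈ 1.74×10⁻¹⁵ J.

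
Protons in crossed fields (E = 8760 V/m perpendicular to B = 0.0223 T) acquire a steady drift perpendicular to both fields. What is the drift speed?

v_d ≈ 3.93×10⁵ m/s

The E×B drift speed is v_d = E/B.
v_d = 8760/0.0223 = 3.93×10⁵ m/s.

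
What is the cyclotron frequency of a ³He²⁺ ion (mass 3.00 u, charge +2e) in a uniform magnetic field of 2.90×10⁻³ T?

f = |q|B/(2πm).
f = (3.204×10⁻¹⁹)(2.90×10⁻³)/(2π·4.983×10⁻²⁷) ≈ 2.97×10⁴ Hz.

f ≈ 2.97×10⁴ Hz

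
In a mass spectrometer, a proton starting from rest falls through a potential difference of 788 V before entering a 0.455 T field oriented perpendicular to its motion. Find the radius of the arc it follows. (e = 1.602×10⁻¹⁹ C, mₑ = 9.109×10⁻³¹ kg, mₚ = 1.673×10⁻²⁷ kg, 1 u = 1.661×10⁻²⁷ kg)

r ≈ 8.92×10⁻³ m

Acceleration: |q|V = ½mv² ⇒ v = √(2|q|V/m) = √(2·1.602×10⁻¹⁹·788/1.673×10⁻²⁷) ≈ 3.885×10⁵ m/s.
In the field: r = mv/(|q|B) = (1.673×10⁻²⁷)(3.885×10⁵)/((1.602×10⁻¹⁹)(0.455)) ≈ 8.92×10⁻³ m.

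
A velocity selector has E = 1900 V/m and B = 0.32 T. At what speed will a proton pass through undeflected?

v = 5900 m/s

Straight-line motion ⇒ electric and magnetic forces cancel, so E = vB.
v = E/B = 1900/0.32 = 5900 m/s.
The result is independent of the particle's charge and mass.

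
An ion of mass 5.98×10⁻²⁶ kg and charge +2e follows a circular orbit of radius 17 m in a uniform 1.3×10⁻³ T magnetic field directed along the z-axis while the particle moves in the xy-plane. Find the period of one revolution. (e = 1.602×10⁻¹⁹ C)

The cyclotron period depends only on m, q, B: T = 2πm/(|q|B).
T = 2π(5.98×10⁻²⁶)/((3.204×10⁻¹⁹)(1.3×10⁻³)) ≈ 9.0×10⁻⁴ s.

T ≈ 9.0×10⁻⁴ s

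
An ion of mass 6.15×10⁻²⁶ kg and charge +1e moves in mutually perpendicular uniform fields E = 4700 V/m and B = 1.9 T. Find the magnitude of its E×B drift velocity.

v_d ≈ 2500 m/s

The E×B drift speed is v_d = E/B.
v_d = 4700/1.9 = 2500 m/s.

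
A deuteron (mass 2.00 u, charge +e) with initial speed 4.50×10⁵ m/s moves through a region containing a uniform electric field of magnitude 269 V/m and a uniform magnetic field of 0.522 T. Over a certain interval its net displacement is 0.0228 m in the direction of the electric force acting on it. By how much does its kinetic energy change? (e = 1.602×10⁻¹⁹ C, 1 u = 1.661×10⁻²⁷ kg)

ΔKE ≈ 9.83×10⁻¹⁹ J

The magnetic force is always ⟂ v and does no work; only the electric force changes KE.
ΔKE = F_E · d = |q|E d = (1.602×10⁻¹⁹)(269)(0.0228) ≈ 9.83×10⁻¹⁹ J.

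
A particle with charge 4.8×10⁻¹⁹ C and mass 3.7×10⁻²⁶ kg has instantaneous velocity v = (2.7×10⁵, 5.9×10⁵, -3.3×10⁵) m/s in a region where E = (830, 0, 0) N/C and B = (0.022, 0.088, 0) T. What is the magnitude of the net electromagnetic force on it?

v×B = (2.90×10⁴, -7260, 1.08×10⁴) N/C.
E + v×B = (2.99×10⁴, -7260, 1.08×10⁴) N/C.
F = q(E + v×B) = (4.8×10⁻¹⁹ C)·(2.99×10⁴, -7260, 1.08×10⁴) = (1.43×10⁻¹⁴, -3.48×10⁻¹⁵, 5.17×10⁻¹⁵) N.
|F| = 1.56×10⁻¹⁴ N.

|F| ≈ 1.56×10⁻¹⁴ N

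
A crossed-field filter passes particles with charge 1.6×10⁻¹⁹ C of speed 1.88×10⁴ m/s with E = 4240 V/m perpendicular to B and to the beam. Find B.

B = 0.226 T

Balance of forces in the selector: qE = qvB ⇒ B = E/v.
B = 4240/1.88×10⁴ = 0.226 T.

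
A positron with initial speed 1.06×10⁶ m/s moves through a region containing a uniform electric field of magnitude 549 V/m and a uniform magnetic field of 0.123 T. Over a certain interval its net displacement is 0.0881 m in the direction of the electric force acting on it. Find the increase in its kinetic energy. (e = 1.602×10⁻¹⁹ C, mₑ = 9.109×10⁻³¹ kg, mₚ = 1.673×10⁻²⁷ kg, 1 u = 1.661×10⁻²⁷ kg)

The magnetic force is always ⟂ v and does no work; only the electric force changes KE.
ΔKE = F_E · d = |q|E d = (1.602×10⁻¹⁹)(549)(0.0881) ≈ 7.75×10⁻¹⁸ J.

ΔKE ≈ 7.75×10⁻¹⁸ J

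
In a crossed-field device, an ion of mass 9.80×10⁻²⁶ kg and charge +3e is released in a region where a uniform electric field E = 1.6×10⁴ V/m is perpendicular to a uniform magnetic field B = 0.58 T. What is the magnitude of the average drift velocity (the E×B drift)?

v_d ≈ 2.8×10⁴ m/s

The E×B drift speed is v_d = E/B.
v_d = 1.6×10⁴/0.58 = 2.8×10⁴ m/s.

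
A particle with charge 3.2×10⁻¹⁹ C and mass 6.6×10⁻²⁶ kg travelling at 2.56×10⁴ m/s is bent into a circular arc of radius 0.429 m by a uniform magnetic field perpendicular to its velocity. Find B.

From |q|vB = mv²/r, B = mv/(|q|r).
B = (6.6×10⁻²⁶)(2.56×10⁴)/((3.2×10⁻¹⁹)(0.429)) ≈ 0.0123 T.

B ≈ 0.0123 T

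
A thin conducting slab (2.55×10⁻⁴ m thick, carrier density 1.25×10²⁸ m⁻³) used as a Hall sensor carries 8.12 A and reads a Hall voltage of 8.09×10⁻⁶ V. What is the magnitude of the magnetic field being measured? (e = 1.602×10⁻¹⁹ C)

From V_H = IB/(n e t), B = V_H n e t / I.
B = (8.09×10⁻⁶)(1.25×10²⁸)(1.602×10⁻¹⁹)(2.55×10⁻⁴)/8.12 ≈ 0.509 T.

B ≈ 0.509 T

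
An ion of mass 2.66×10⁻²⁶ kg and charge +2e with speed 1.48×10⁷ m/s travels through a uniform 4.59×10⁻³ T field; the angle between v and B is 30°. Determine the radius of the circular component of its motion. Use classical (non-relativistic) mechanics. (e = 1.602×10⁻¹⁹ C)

r ≈ 134 m

v⊥ = v sinθ = 1.48×10⁷·sin30° ≈ 7.400×10⁶ m/s.
r = m v⊥/(|q|B) = (2.66×10⁻²⁶)(7.400×10⁶)/((3.204×10⁻¹⁹)(4.59×10⁻³)) ≈ 134 m.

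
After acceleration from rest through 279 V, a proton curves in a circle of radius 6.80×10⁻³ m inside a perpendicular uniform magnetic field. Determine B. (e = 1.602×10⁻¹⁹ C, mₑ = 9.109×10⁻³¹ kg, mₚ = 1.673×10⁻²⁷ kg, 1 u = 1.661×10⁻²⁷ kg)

B ≈ 0.355 T

v = √(2|q|V/m) = √(2·1.602×10⁻¹⁹·279/1.673×10⁻²⁷) ≈ 2.312×10⁵ m/s.
B = mv/(|q|r) = (1.673×10⁻²⁷)(2.312×10⁵)/((1.602×10⁻¹⁹)(6.80×10⁻³)) ≈ 0.355 T.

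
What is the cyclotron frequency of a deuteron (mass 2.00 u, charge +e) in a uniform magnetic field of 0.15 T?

f ≈ 1.2×10⁶ Hz

f = |q|B/(2πm).
f = (1.602×10⁻¹⁹)(0.15)/(2π·3.322×10⁻²⁷) ≈ 1.2×10⁶ Hz.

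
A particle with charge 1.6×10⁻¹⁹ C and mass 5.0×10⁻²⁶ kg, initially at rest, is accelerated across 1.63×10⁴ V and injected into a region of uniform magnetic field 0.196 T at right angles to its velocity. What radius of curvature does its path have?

Acceleration: |q|V = ½mv² ⇒ v = √(2|q|V/m) = √(2·1.6×10⁻¹⁹·1.63×10⁴/5.0×10⁻²⁶) ≈ 3.230×10⁵ m/s.
In the field: r = mv/(|q|B) = (5.0×10⁻²⁶)(3.230×10⁵)/((1.6×10⁻¹⁹)(0.196)) ≈ 0.515 m.

r ≈ 0.515 m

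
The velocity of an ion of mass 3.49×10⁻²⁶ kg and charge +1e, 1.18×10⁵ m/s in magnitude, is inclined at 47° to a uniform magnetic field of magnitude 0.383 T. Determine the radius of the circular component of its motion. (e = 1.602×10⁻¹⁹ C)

v⊥ = v sinθ = 1.18×10⁵·sin47° ≈ 8.630×10⁴ m/s.
r = m v⊥/(|q|B) = (3.49×10⁻²⁶)(8.630×10⁴)/((1.602×10⁻¹⁹)(0.383)) ≈ 0.0491 m.

r ≈ 0.0491 m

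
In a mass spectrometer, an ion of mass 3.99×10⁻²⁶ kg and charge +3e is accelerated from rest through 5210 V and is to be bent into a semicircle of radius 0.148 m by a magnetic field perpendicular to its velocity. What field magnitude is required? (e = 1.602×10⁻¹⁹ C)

B ≈ 0.199 T

v = √(2|q|V/m) = √(2·4.806×10⁻¹⁹·5210/3.99×10⁻²⁶) ≈ 3.543×10⁵ m/s.
B = mv/(|q|r) = (3.99×10⁻²⁶)(3.543×10⁵)/((4.806×10⁻¹⁹)(0.148)) ≈ 0.199 T.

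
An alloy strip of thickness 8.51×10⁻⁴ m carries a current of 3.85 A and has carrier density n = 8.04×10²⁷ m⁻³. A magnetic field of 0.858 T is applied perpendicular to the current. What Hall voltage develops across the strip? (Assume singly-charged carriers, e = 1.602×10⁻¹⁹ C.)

V_H = IB/(n e t).
V_H = (3.85)(0.858)/((8.04×10²⁷)(1.602×10⁻¹⁹)(8.51×10⁻⁴)) ≈ 3.01×10⁻⁶ V.

V_H ≈ 3.01×10⁻⁶ V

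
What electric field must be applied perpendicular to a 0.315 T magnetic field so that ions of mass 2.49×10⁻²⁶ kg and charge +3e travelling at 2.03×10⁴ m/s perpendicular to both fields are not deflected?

E = 6390 V/m

For straight-line motion qE = qvB, so E = vB.
E = 2.03×10⁴ × 0.315 = 6390 V/m.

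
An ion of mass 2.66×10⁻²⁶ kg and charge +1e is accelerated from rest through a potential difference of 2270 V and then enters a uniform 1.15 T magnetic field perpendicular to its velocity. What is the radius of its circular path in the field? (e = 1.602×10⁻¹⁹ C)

Acceleration: |q|V = ½mv² ⇒ v = √(2|q|V/m) = √(2·1.602×10⁻¹⁹·2270/2.66×10⁻²⁶) ≈ 1.654×10⁵ m/s.
In the field: r = mv/(|q|B) = (2.66×10⁻²⁶)(1.654×10⁵)/((1.602×10⁻¹⁹)(1.15)) ≈ 0.0239 m.

r ≈ 0.0239 m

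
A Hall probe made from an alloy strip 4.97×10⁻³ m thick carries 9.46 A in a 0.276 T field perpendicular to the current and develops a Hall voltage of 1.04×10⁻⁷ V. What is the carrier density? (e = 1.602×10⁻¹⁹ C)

n ≈ 3.15×10²⁸ m⁻³

From V_H = IB/(n e t), n = IB/(V_H e t).
n = (9.46)(0.276)/((1.04×10⁻⁷)(1.602×10⁻¹⁹)(4.97×10⁻³)) ≈ 3.15×10²⁸ m⁻³.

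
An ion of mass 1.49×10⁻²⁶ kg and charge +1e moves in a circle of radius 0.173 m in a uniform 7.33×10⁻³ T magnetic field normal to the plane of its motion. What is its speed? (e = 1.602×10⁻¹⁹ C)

v ≈ 1.36×10⁴ m/s

From |q|vB = mv²/r, v = |q|Br/m.
v = (1.602×10⁻¹⁹)(7.33×10⁻³)(0.173)/1.49×10⁻²⁶ ≈ 1.36×10⁴ m/s.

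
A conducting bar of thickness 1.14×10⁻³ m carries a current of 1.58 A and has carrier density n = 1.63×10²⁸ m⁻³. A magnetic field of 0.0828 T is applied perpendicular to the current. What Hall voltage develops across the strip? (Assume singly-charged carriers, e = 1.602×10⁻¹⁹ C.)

V_H = IB/(n e t).
V_H = (1.58)(0.0828)/((1.63×10²⁸)(1.602×10⁻¹⁹)(1.14×10⁻³)) ≈ 4.39×10⁻⁸ V.

V_H ≈ 4.39×10⁻⁸ V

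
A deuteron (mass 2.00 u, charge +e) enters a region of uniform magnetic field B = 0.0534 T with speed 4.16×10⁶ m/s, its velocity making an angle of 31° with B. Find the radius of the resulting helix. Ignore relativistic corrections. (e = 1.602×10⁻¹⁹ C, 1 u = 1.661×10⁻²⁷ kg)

v⊥ = v sinθ = 4.16×10⁶·sin31° ≈ 2.143×10⁶ m/s.
r = m v⊥/(|q|B) = (3.322×10⁻²⁷)(2.143×10⁶)/((1.602×10⁻¹⁹)(0.0534)) ≈ 0.832 m.

r ≈ 0.832 m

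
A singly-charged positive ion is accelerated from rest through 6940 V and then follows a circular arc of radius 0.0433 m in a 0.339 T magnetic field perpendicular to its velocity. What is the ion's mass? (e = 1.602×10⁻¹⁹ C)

Combine |q|V = ½mv² and r = mv/(|q|B): eliminate v to get m = qB²r²/(2V).
m = (1.602×10⁻¹⁹)(0.339)²(0.0433)²/(2·6940) ≈ 2.49×10⁻²⁷ kg.

m ≈ 2.49×10⁻²⁷ kg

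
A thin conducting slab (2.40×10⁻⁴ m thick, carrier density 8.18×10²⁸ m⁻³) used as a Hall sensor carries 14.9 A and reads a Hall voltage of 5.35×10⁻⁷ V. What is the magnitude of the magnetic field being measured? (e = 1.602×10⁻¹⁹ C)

From V_H = IB/(n e t), B = V_H n e t / I.
B = (5.35×10⁻⁷)(8.18×10²⁸)(1.602×10⁻¹⁹)(2.40×10⁻⁴)/14.9 ≈ 0.113 T.

B ≈ 0.113 T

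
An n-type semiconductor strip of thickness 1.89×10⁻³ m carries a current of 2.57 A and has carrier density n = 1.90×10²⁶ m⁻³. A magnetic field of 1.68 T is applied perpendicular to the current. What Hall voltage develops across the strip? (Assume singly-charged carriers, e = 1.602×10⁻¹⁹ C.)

V_H ≈ 7.51×10⁻⁵ V

V_H = IB/(n e t).
V_H = (2.57)(1.68)/((1.90×10²⁶)(1.602×10⁻¹⁹)(1.89×10⁻³)) ≈ 7.51×10⁻⁵ V.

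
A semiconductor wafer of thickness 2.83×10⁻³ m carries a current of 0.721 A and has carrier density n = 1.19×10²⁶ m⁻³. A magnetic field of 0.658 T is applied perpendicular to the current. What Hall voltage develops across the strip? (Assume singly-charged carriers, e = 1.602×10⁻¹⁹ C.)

V_H ≈ 8.79×10⁻⁶ V

V_H = IB/(n e t).
V_H = (0.721)(0.658)/((1.19×10²⁶)(1.602×10⁻¹⁹)(2.83×10⁻³)) ≈ 8.79×10⁻⁶ V.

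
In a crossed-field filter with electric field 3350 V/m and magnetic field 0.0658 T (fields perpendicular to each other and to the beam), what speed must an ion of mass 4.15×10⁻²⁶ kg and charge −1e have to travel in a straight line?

Zero net Lorentz force requires |qE| = |q v×B|, i.e. E = vB.
v = E/B = 3350/0.0658 = 5.09×10⁴ m/s.
The result is independent of the particle's charge and mass.

v = 5.09×10⁴ m/s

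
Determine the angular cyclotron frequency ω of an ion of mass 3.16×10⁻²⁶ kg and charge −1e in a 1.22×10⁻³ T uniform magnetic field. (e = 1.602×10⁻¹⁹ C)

ω ≈ 6180 rad/s

ω = |q|B/m.
ω = (1.602×10⁻¹⁹)(1.22×10⁻³)/3.16×10⁻²⁶ ≈ 6180 rad/s.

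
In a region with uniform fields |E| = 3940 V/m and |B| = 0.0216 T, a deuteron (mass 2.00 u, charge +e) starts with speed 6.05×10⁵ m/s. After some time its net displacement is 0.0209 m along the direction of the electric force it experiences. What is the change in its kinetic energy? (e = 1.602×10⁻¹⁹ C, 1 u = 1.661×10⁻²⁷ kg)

The magnetic force is always ⟂ v and does no work; only the electric force changes KE.
ΔKE = F_E · d = |q|E d = (1.602×10⁻¹⁹)(3940)(0.0209) ≈ 1.32×10⁻¹⁷ J.

ΔKE ≈ 1.32×10⁻¹⁷ J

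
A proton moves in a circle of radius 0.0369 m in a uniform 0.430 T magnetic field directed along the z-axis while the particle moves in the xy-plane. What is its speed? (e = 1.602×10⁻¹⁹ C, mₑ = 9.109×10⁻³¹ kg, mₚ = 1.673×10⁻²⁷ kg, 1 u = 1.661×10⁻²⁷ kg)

v ≈ 1.52×10⁶ m/s

From |q|vB = mv²/r, v = |q|Br/m.
v = (1.602×10⁻¹⁹)(0.430)(0.0369)/1.673×10⁻²⁷ ≈ 1.52×10⁶ m/s.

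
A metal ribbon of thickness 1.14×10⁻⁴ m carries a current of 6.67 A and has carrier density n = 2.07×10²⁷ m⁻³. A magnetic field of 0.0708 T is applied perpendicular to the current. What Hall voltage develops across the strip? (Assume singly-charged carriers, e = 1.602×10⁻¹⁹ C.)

V_H = IB/(n e t).
V_H = (6.67)(0.0708)/((2.07×10²⁷)(1.602×10⁻¹⁹)(1.14×10⁻⁴)) ≈ 1.25×10⁻⁵ V.

V_H ≈ 1.25×10⁻⁵ V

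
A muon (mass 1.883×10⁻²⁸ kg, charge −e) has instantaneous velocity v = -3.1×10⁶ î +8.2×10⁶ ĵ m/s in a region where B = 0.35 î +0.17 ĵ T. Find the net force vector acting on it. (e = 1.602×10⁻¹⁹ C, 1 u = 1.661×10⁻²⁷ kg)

F ≈ (0, 0, 5.44×10⁻¹³) N

v×B = (0, 0, -3.40×10⁶) N/C.
F = q v×B = (−1.602×10⁻¹⁹ C)·(0, 0, -3.40×10⁶) = (0, 0, 5.44×10⁻¹³) N.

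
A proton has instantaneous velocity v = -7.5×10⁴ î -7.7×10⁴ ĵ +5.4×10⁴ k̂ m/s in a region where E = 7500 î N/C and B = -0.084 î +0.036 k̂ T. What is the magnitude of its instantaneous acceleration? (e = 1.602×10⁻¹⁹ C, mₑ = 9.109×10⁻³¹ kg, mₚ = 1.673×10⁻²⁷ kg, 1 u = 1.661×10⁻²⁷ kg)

|a| ≈ 7.87×10¹¹ m/s²

v×B = (-2770, -1840, -6470) N/C.
E + v×B = (4730, -1840, -6470) N/C.
F = q(E + v×B) = (1.602×10⁻¹⁹ C)·(4730, -1840, -6470) = (7.57×10⁻¹⁶, -2.94×10⁻¹⁶, -1.04×10⁻¹⁵) N.
|a| = |F|/m = 1.317×10⁻¹⁵/1.673×10⁻²⁷ ≈ 7.87×10¹¹ m/s².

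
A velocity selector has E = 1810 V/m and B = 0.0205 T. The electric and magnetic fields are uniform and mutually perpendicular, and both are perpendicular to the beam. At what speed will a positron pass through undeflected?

Straight-line motion ⇒ electric and magnetic forces cancel, so E = vB.
v = E/B = 1810/0.0205 = 8.83×10⁴ m/s.

v = 8.83×10⁴ m/s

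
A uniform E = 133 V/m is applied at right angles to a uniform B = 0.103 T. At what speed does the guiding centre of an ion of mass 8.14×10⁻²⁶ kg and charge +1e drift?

v_d ≈ 1290 m/s

The E×B drift speed is v_d = E/B.
v_d = 133/0.103 = 1290 m/s.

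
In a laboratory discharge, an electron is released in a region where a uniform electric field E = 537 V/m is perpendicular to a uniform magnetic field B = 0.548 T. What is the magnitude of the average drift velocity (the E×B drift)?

In crossed fields the guiding centre drifts at v_d = |E×B|/B² = E/B, independent of charge and mass.
v_d = 537/0.548 = 980 m/s.

v_d ≈ 980 m/s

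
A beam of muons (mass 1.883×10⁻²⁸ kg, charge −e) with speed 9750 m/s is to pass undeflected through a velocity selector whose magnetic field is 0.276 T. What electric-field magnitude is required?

For straight-line motion qE = qvB, so E = vB.
E = 9750 × 0.276 = 2690 V/m.

E = 2690 V/m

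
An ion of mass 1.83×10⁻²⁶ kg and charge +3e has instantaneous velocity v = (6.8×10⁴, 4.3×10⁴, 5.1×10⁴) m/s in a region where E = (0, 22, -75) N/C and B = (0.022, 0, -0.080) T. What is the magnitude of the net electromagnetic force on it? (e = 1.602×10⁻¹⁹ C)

|F| ≈ 3.60×10⁻¹⁵ N

v×B = (-3440, 6560, -946) N/C.
E + v×B = (-3440, 6580, -1020) N/C.
F = q(E + v×B) = (4.806×10⁻¹⁹ C)·(-3440, 6580, -1020) = (-1.65×10⁻¹⁵, 3.16×10⁻¹⁵, -4.91×10⁻¹⁶) N.
|F| = 3.60×10⁻¹⁵ N.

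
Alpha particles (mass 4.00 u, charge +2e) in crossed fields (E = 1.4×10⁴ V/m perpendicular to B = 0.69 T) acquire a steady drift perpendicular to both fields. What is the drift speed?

The steady drift has the magnetic force balancing the electric force, so v_d = E/B.
v_d = 1.4×10⁴/0.69 = 2.0×10⁴ m/s.

v_d ≈ 2.0×10⁴ m/s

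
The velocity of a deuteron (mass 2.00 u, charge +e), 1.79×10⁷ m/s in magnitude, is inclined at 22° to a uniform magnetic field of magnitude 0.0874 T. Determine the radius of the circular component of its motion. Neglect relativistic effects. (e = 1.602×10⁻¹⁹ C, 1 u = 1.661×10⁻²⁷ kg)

v⊥ = v sinθ = 1.79×10⁷·sin22° ≈ 6.705×10⁶ m/s.
r = m v⊥/(|q|B) = (3.322×10⁻²⁷)(6.705×10⁶)/((1.602×10⁻¹⁹)(0.0874)) ≈ 1.59 m.

r ≈ 1.59 m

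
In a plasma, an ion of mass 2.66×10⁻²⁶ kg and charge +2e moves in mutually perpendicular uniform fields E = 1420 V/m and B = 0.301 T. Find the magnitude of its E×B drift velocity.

The E×B drift speed is v_d = E/B.
v_d = 1420/0.301 = 4720 m/s.

v_d ≈ 4720 m/s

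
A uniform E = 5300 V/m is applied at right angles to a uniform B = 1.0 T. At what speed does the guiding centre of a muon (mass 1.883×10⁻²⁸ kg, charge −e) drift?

The steady drift has the magnetic force balancing the electric force, so v_d = E/B.
v_d = 5300/1.0 = 5300 m/s.

v_d ≈ 5300 m/s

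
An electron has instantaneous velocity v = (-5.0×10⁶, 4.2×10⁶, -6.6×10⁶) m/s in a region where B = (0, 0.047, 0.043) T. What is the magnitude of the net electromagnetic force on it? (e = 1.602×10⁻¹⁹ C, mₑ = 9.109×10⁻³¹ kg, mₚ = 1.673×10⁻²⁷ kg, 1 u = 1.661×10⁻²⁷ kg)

|F| ≈ 9.37×10⁻¹⁴ N

v×B = (4.91×10⁵, 2.15×10⁵, -2.35×10⁵) N/C.
F = q v×B = (−1.602×10⁻¹⁹ C)·(4.91×10⁵, 2.15×10⁵, -2.35×10⁵) = (-7.86×10⁻¹⁴, -3.44×10⁻¹⁴, 3.76×10⁻¹⁴) N.
|F| = 9.37×10⁻¹⁴ N.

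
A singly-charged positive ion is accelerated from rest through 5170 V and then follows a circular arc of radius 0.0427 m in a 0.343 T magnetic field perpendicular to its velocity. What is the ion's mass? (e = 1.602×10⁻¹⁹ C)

m ≈ 3.32×10⁻²⁷ kg

Combine |q|V = ½mv² and r = mv/(|q|B): eliminate v to get m = qB²r²/(2V).
m = (1.602×10⁻¹⁹)(0.343)²(0.0427)²/(2·5170) ≈ 3.32×10⁻²⁷ kg.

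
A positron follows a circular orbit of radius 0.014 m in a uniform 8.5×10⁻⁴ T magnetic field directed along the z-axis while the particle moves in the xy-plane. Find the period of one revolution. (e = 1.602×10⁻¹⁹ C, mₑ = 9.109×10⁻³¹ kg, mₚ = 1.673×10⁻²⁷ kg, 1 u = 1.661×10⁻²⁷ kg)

The cyclotron period depends only on m, q, B: T = 2πm/(|q|B).
T = 2π(9.109×10⁻³¹)/((1.602×10⁻¹⁹)(8.5×10⁻⁴)) ≈ 4.2×10⁻⁸ s.

T ≈ 4.2×10⁻⁸ s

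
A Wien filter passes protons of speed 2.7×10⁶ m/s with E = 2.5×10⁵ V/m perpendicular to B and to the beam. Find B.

B = 0.093 T

Balance of forces in the selector: qE = qvB ⇒ B = E/v.
B = 2.5×10⁵/2.7×10⁶ = 0.093 T.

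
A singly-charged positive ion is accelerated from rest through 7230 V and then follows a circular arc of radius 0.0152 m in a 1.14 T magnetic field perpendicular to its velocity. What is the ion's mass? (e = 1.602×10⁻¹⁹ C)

Combine |q|V = ½mv² and r = mv/(|q|B): eliminate v to get m = qB²r²/(2V).
m = (1.602×10⁻¹⁹)(1.14)²(0.0152)²/(2·7230) ≈ 3.33×10⁻²⁷ kg.

m ≈ 3.33×10⁻²⁷ kg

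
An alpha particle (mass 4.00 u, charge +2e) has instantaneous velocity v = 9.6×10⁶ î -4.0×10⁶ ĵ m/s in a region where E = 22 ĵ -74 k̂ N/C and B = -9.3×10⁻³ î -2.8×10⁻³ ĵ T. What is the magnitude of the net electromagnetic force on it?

|F| ≈ 2.06×10⁻¹⁴ N

v×B = (0, 0, -6.41×10⁴) N/C.
E + v×B = (0, 22.0, -6.42×10⁴) N/C.
F = q(E + v×B) = (3.204×10⁻¹⁹ C)·(0, 22.0, -6.42×10⁴) = (0, 7.05×10⁻¹⁸, -2.06×10⁻¹⁴) N.
|F| = 2.06×10⁻¹⁴ N.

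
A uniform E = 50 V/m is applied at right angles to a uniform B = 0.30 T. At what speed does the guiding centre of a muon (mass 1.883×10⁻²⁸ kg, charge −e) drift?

v_d ≈ 170 m/s

In crossed fields the guiding centre drifts at v_d = |E×B|/B² = E/B, independent of charge and mass.
v_d = 50/0.30 = 170 m/s.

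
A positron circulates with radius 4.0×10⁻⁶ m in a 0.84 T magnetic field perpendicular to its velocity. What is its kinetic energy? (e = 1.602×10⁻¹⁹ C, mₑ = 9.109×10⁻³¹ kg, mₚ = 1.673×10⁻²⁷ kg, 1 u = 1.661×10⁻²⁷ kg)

KE ≈ 1.6×10⁻¹⁹ J

v = |q|Br/m, then KE = ½mv² = (qBr)²/(2m).
v = (1.602×10⁻¹⁹)(0.84)(4.0×10⁻⁶)/9.109×10⁻³¹ ≈ 5.909×10⁵ m/s.
KE = ½(9.109×10⁻³¹)(5.909×10⁵)² ≈ 1.6×10⁻¹⁹ J.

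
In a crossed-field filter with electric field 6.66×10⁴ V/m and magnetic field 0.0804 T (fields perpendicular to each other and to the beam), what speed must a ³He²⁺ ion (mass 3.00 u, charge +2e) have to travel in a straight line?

v = 8.28×10⁵ m/s

Straight-line motion ⇒ electric and magnetic forces cancel, so E = vB.
v = E/B = 6.66×10⁴/0.0804 = 8.28×10⁵ m/s.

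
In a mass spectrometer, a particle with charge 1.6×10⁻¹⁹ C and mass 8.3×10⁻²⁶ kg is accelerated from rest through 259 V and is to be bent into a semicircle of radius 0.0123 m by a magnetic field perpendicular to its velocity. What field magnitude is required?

v = √(2|q|V/m) = √(2·1.6×10⁻¹⁹·259/8.3×10⁻²⁶) ≈ 3.160×10⁴ m/s.
B = mv/(|q|r) = (8.3×10⁻²⁶)(3.160×10⁴)/((1.6×10⁻¹⁹)(0.0123)) ≈ 1.33 T.

B ≈ 1.33 T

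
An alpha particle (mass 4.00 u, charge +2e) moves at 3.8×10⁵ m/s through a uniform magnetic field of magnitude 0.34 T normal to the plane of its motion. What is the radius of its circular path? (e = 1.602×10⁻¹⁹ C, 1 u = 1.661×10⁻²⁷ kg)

r ≈ 0.023 m

The magnetic force provides the centripetal force: |q|vB = mv²/r.
r = mv/(|q|B) = (6.644×10⁻²⁷)(3.8×10⁵)/((3.204×10⁻¹⁹)(0.34)) ≈ 0.023 m.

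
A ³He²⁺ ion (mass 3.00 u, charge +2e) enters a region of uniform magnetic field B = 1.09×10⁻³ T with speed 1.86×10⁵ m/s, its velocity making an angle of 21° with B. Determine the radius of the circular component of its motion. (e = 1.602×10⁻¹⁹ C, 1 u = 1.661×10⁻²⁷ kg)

r ≈ 0.951 m

v⊥ = v sinθ = 1.86×10⁵·sin21° ≈ 6.666×10⁴ m/s.
r = m v⊥/(|q|B) = (4.983×10⁻²⁷)(6.666×10⁴)/((3.204×10⁻¹⁹)(1.09×10⁻³)) ≈ 0.951 m.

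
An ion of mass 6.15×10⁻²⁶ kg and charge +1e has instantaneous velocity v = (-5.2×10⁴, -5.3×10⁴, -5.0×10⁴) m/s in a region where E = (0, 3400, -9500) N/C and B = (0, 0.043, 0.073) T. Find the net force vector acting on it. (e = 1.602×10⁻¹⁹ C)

F ≈ (-2.75×10⁻¹⁶, 1.15×10⁻¹⁵, -1.88×10⁻¹⁵) N

v×B = (-1720, 3800, -2240) N/C.
E + v×B = (-1720, 7200, -1.17×10⁴) N/C.
F = q(E + v×B) = (1.602×10⁻¹⁹ C)·(-1720, 7200, -1.17×10⁴) = (-2.75×10⁻¹⁶, 1.15×10⁻¹⁵, -1.88×10⁻¹⁵) N.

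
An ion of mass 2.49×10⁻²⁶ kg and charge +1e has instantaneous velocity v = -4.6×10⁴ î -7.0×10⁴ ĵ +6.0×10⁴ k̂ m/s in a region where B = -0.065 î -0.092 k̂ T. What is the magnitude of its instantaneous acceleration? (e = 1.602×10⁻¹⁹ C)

|a| ≈ 7.29×10¹⁰ m/s²

v×B = (6440, -8130, -4550) N/C.
F = q v×B = (1.602×10⁻¹⁹ C)·(6440, -8130, -4550) = (1.03×10⁻¹⁵, -1.30×10⁻¹⁵, -7.29×10⁻¹⁶) N.
|a| = |F|/m = 1.815×10⁻¹⁵/2.49×10⁻²⁶ ≈ 7.29×10¹⁰ m/s².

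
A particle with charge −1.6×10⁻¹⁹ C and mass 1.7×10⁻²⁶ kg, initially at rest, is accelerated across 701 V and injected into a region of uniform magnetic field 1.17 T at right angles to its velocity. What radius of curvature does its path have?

r ≈ 0.0104 m

Acceleration: |q|V = ½mv² ⇒ v = √(2|q|V/m) = √(2·1.6×10⁻¹⁹·701/1.7×10⁻²⁶) ≈ 1.149×10⁵ m/s.
In the field: r = mv/(|q|B) = (1.7×10⁻²⁶)(1.149×10⁵)/((1.6×10⁻¹⁹)(1.17)) ≈ 0.0104 m.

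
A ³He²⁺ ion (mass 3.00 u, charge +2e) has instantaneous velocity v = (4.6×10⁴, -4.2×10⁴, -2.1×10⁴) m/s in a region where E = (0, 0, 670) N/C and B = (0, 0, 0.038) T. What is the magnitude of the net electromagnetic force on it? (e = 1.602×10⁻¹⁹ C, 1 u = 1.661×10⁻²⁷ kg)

|F| ≈ 7.88×10⁻¹⁶ N

v×B = (-1600, -1750, 0) N/C.
E + v×B = (-1600, -1750, 670) N/C.
F = q(E + v×B) = (3.204×10⁻¹⁹ C)·(-1600, -1750, 670) = (-5.11×10⁻¹⁶, -5.60×10⁻¹⁶, 2.15×10⁻¹⁶) N.
|F| = 7.88×10⁻¹⁶ N.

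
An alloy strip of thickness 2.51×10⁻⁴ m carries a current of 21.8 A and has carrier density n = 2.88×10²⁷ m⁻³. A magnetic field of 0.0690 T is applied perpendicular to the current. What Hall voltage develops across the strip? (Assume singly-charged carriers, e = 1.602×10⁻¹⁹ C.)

V_H = IB/(n e t).
V_H = (21.8)(0.0690)/((2.88×10²⁷)(1.602×10⁻¹⁹)(2.51×10⁻⁴)) ≈ 1.30×10⁻⁵ V.

V_H ≈ 1.30×10⁻⁵ V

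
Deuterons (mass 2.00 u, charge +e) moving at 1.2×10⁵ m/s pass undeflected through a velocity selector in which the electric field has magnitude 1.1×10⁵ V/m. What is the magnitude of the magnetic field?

B = 0.92 T

Balance of forces in the selector: qE = qvB ⇒ B = E/v.
B = 1.1×10⁵/1.2×10⁵ = 0.92 T.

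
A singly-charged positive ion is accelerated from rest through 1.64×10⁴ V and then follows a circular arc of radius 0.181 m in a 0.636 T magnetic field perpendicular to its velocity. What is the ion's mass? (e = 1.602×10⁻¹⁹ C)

Combine |q|V = ½mv² and r = mv/(|q|B): eliminate v to get m = qB²r²/(2V).
m = (1.602×10⁻¹⁹)(0.636)²(0.181)²/(2·1.64×10⁴) ≈ 6.47×10⁻²⁶ kg.

m ≈ 6.47×10⁻²⁶ kg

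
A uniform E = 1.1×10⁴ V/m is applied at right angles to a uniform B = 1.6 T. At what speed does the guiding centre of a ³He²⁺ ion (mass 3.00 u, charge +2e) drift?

v_d ≈ 6900 m/s

The steady drift has the magnetic force balancing the electric force, so v_d = E/B.
v_d = 1.1×10⁴/1.6 = 6900 m/s.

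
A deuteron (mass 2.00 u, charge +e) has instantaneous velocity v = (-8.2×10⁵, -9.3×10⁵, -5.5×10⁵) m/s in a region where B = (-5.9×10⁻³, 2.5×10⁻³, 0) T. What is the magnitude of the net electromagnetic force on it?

|F| ≈ 1.33×10⁻¹⁵ N

v×B = (1380, 3240, -7540) N/C.
F = q v×B = (1.602×10⁻¹⁹ C)·(1380, 3240, -7540) = (2.20×10⁻¹⁶, 5.20×10⁻¹⁶, -1.21×10⁻¹⁵) N.
|F| = 1.33×10⁻¹⁵ N.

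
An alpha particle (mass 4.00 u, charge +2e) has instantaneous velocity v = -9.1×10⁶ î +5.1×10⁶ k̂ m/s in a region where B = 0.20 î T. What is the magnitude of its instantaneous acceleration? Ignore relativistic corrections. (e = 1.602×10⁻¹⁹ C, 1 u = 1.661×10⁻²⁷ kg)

|a| ≈ 4.92×10¹³ m/s²

v×B = (0, 1.02×10⁶, 0) N/C.
F = q v×B = (3.204×10⁻¹⁹ C)·(0, 1.02×10⁶, 0) = (0, 3.27×10⁻¹³, 0) N.
|a| = |F|/m = 3.268×10⁻¹³/6.644×10⁻²⁷ ≈ 4.92×10¹³ m/s².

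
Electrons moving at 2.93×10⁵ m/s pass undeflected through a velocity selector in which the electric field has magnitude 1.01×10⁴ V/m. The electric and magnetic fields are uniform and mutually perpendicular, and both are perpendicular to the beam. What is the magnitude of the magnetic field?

Balance of forces in the selector: qE = qvB ⇒ B = E/v.
B = 1.01×10⁴/2.93×10⁵ = 0.0345 T.

B = 0.0345 T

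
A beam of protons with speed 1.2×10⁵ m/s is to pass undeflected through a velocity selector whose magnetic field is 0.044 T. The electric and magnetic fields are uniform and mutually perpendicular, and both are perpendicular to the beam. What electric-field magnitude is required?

For straight-line motion qE = qvB, so E = vB.
E = 1.2×10⁵ × 0.044 = 5300 V/m.

E = 5300 V/m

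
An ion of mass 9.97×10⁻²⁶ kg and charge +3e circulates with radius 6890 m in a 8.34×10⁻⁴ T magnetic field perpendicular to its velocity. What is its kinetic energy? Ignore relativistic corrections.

v = |q|Br/m, then KE = ½mv² = (qBr)²/(2m).
v = (4.806×10⁻¹⁹)(8.34×10⁻⁴)(6890)/9.97×10⁻²⁶ ≈ 2.770×10⁷ m/s.
KE = ½(9.97×10⁻²⁶)(2.770×10⁷)² ≈ 3.82×10⁻¹¹ J = 2.39×10⁸ eV.

KE ≈ 2.39×10⁸ eV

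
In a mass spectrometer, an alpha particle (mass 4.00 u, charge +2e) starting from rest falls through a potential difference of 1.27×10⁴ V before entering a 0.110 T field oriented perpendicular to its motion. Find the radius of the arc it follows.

Acceleration: |q|V = ½mv² ⇒ v = √(2|q|V/m) = √(2·3.204×10⁻¹⁹·1.27×10⁴/6.644×10⁻²⁷) ≈ 1.107×10⁶ m/s.
In the field: r = mv/(|q|B) = (6.644×10⁻²⁷)(1.107×10⁶)/((3.204×10⁻¹⁹)(0.110)) ≈ 0.209 m.

r ≈ 0.209 m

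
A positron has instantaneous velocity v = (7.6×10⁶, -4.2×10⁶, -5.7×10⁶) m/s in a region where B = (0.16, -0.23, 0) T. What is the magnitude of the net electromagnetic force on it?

v×B = (-1.31×10⁶, -9.12×10⁵, -1.08×10⁶) N/C.
F = q v×B = (1.602×10⁻¹⁹ C)·(-1.31×10⁶, -9.12×10⁵, -1.08×10⁶) = (-2.10×10⁻¹³, -1.46×10⁻¹³, -1.72×10⁻¹³) N.
|F| = 3.08×10⁻¹³ N.

|F| ≈ 3.08×10⁻¹³ N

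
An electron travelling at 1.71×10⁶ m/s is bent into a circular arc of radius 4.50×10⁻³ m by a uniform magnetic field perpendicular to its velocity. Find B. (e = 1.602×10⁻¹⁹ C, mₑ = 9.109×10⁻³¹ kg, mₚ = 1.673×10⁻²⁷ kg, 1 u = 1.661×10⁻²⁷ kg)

From |q|vB = mv²/r, B = mv/(|q|r).
B = (9.109×10⁻³¹)(1.71×10⁶)/((1.602×10⁻¹⁹)(4.50×10⁻³)) ≈ 2.16×10⁻³ T.

B ≈ 2.16×10⁻³ T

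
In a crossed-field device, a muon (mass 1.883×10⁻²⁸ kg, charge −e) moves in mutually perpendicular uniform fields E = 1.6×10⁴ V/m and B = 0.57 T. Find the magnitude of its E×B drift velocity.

The E×B drift speed is v_d = E/B.
v_d = 1.6×10⁴/0.57 = 2.8×10⁴ m/s.

v_d ≈ 2.8×10⁴ m/s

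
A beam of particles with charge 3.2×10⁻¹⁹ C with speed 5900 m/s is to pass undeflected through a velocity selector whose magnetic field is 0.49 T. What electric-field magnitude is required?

E = 2900 V/m

For straight-line motion qE = qvB, so E = vB.
E = 5900 × 0.49 = 2900 V/m.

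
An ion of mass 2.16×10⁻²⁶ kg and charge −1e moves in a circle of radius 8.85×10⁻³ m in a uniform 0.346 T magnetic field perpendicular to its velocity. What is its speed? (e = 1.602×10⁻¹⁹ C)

From |q|vB = mv²/r, v = |q|Br/m.
v = (1.602×10⁻¹⁹)(0.346)(8.85×10⁻³)/2.16×10⁻²⁶ ≈ 2.27×10⁴ m/s.

v ≈ 2.27×10⁴ m/s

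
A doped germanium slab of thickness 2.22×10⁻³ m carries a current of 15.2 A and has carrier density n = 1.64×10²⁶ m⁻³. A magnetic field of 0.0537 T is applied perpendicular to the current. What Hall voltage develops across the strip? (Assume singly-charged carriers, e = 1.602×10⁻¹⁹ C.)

V_H = IB/(n e t).
V_H = (15.2)(0.0537)/((1.64×10²⁶)(1.602×10⁻¹⁹)(2.22×10⁻³)) ≈ 1.40×10⁻⁵ V.

V_H ≈ 1.40×10⁻⁵ V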